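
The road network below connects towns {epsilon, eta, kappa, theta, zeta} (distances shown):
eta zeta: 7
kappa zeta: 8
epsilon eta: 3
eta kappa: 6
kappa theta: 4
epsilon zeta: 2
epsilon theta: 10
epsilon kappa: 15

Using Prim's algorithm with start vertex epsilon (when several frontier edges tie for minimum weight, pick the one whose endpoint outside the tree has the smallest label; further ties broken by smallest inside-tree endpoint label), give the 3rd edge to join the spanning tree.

Grow the tree from epsilon using Prim:
Step 1: cheapest edge leaving the tree is epsilon zeta (2); add zeta.
Step 2: cheapest edge leaving the tree is epsilon eta (3); add eta.
Step 3: cheapest edge leaving the tree is eta kappa (6); add kappa.
Step 4: cheapest edge leaving the tree is kappa theta (4); add theta.
The 3rd edge added is eta kappa.

eta-kappa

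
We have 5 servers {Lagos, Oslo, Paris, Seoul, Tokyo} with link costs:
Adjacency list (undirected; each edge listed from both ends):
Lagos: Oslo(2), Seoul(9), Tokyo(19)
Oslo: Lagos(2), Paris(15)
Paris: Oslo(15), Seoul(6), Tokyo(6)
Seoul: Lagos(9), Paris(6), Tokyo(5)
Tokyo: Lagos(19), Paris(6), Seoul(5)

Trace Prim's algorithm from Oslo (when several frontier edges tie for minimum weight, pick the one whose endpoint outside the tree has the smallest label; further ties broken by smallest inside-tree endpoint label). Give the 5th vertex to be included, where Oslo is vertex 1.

Paris

Grow the tree from Oslo using Prim:
Step 1: cheapest edge leaving the tree is Lagos—Oslo (2); add Lagos.
Step 2: cheapest edge leaving the tree is Lagos—Seoul (9); add Seoul.
Step 3: cheapest edge leaving the tree is Seoul—Tokyo (5); add Tokyo.
Step 4: cheapest edge leaving the tree is Paris—Seoul (6); add Paris.
Vertex order: Oslo, Lagos, Seoul, Tokyo, Paris. The 5th vertex is Paris.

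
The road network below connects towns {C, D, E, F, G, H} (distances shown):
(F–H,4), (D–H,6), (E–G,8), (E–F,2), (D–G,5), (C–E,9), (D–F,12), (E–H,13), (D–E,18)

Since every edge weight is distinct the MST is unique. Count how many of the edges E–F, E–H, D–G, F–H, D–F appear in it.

3

Sort edges by weight, then run Kruskal:
E–F (2): add — endpoints in different components.
F–H (4): add — endpoints in different components.
D–G (5): add — endpoints in different components.
D–H (6): add — endpoints in different components.
E–G (8): skip — E and G already connected.
C–E (9): add — endpoints in different components.
MST edge set: {E–F, F–H, D–G, D–H, C–E}.
Of the listed edges, {E–F, D–G, F–H} are in the MST → 3.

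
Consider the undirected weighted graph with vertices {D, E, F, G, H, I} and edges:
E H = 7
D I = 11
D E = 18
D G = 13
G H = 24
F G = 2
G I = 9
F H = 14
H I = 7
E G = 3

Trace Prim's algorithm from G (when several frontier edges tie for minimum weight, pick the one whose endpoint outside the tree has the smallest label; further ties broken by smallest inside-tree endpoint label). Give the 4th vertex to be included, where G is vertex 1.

H

Prim's algorithm from G:
Step 1: cheapest edge leaving the tree is F G (2); add F.
Step 2: cheapest edge leaving the tree is E G (3); add E.
Step 3: cheapest edge leaving the tree is E H (7); add H.
Step 4: cheapest edge leaving the tree is H I (7); add I.
Step 5: cheapest edge leaving the tree is D I (11); add D.
Vertex order: G, F, E, H, I, D. The 4th vertex is H.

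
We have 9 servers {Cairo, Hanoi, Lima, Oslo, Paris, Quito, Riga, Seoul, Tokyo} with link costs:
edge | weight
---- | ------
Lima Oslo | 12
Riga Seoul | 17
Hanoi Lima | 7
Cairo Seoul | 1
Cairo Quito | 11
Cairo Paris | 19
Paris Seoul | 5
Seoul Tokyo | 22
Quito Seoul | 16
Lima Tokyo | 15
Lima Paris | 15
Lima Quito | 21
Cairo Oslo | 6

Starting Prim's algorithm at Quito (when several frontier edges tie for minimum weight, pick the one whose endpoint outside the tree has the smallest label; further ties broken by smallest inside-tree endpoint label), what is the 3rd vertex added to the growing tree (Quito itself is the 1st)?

Prim, starting at Quito.
Step 1: frontier [Cairo Quito 11, Quito Seoul 16, Lima Quito 21] → take Cairo Quito (11); add Cairo.
Step 2: frontier [Cairo Seoul 1, Cairo Oslo 6, Cairo Paris 19, Quito Seoul 16, Lima Quito 21] → take Cairo Seoul (1); add Seoul.
Step 3: frontier [Cairo Oslo 6, Cairo Paris 19, Lima Quito 21, Paris Seoul 5, Riga Seoul 17, Seoul Tokyo 22] → take Paris Seoul (5); add Paris.
Step 4: frontier [Cairo Oslo 6, Lima Paris 15, Lima Quito 21, Riga Seoul 17, Seoul Tokyo 22] → take Cairo Oslo (6); add Oslo.
Step 5: frontier [Lima Oslo 12, Lima Paris 15, Lima Quito 21, Riga Seoul 17, Seoul Tokyo 22] → take Lima Oslo (12); add Lima.
Step 6: frontier [Hanoi Lima 7, Lima Tokyo 15, Riga Seoul 17, Seoul Tokyo 22] → take Hanoi Lima (7); add Hanoi.
Step 7: frontier [Lima Tokyo 15, Riga Seoul 17, Seoul Tokyo 22] → take Lima Tokyo (15); add Tokyo.
Step 8: frontier [Riga Seoul 17] → take Riga Seoul (17); add Riga.
Vertex order: Quito, Cairo, Seoul, Paris, Oslo, Lima, Hanoi, Tokyo, Riga. The 3rd vertex is Seoul.

Seoul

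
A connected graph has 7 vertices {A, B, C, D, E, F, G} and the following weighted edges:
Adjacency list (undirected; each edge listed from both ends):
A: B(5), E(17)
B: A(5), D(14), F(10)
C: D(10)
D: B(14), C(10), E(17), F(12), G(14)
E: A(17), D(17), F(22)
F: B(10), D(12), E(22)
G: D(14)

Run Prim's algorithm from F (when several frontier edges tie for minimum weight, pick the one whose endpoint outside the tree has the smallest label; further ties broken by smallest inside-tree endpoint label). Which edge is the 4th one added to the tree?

Prim, starting at F.
Step 1: cheapest edge leaving the tree is B—F (10); add B.
Step 2: cheapest edge leaving the tree is A—B (5); add A.
Step 3: cheapest edge leaving the tree is D—F (12); add D.
Step 4: cheapest edge leaving the tree is C—D (10); add C.
Step 5: cheapest edge leaving the tree is D—G (14); add G.
Step 6: cheapest edge leaving the tree is A—E (17); add E.
The 4th edge added is C—D.

C-D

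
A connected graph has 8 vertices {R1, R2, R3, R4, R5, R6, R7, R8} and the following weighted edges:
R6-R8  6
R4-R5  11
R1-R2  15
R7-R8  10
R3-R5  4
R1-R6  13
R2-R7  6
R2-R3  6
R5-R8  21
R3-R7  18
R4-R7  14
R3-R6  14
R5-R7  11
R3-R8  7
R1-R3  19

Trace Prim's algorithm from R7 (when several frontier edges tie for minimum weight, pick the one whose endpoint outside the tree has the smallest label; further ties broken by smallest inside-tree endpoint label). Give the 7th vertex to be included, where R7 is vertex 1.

R4

Grow the tree from R7 using Prim:
Step 1: cheapest edge leaving the tree is R2-R7 (6); add R2.
Step 2: cheapest edge leaving the tree is R2-R3 (6); add R3.
Step 3: cheapest edge leaving the tree is R3-R5 (4); add R5.
Step 4: cheapest edge leaving the tree is R3-R8 (7); add R8.
Step 5: cheapest edge leaving the tree is R6-R8 (6); add R6.
Step 6: cheapest edge leaving the tree is R4-R5 (11); add R4.
Step 7: cheapest edge leaving the tree is R1-R6 (13); add R1.
Vertex order: R7, R2, R3, R5, R8, R6, R4, R1. The 7th vertex is R4.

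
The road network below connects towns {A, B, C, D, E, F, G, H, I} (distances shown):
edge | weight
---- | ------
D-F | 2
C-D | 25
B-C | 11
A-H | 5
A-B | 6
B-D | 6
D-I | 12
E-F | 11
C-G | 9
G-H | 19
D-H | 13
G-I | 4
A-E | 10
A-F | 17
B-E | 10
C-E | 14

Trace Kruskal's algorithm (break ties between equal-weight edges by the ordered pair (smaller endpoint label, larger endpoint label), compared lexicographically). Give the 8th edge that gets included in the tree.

B-C

Sort edges by weight, then run Kruskal:
D-F (2): add — endpoints in different components.
G-I (4): add — endpoints in different components.
A-H (5): add — endpoints in different components.
A-B (6): add — endpoints in different components.
B-D (6): add — endpoints in different components.
C-G (9): add — endpoints in different components.
A-E (10): add — endpoints in different components.
B-E (10): skip — B and E already connected.
B-C (11): add — endpoints in different components.
The 8th edge added is B-C.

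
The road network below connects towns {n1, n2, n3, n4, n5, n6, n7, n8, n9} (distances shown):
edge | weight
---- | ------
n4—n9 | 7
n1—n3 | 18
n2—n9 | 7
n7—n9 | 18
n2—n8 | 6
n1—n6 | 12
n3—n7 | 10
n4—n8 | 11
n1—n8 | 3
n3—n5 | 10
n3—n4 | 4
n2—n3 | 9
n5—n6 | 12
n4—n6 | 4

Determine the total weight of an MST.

Grow the tree from n4 using Prim:
Step 1: cheapest edge leaving the tree is n3—n4 (4); add n3.
Step 2: cheapest edge leaving the tree is n4—n6 (4); add n6.
Step 3: cheapest edge leaving the tree is n4—n9 (7); add n9.
Step 4: cheapest edge leaving the tree is n2—n9 (7); add n2.
Step 5: cheapest edge leaving the tree is n2—n8 (6); add n8.
Step 6: cheapest edge leaving the tree is n1—n8 (3); add n1.
Step 7: cheapest edge leaving the tree is n3—n5 (10); add n5.
Step 8: cheapest edge leaving the tree is n3—n7 (10); add n7.
MST edges: n3—n4, n4—n6, n4—n9, n2—n9, n2—n8, n1—n8, n3—n5, n3—n7; total weight 4+4+7+7+6+3+10+10 = 51.

51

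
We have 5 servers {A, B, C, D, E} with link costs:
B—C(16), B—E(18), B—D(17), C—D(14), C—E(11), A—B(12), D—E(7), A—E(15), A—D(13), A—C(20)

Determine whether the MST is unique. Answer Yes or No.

Yes

Sort edges by weight, then run Kruskal:
D—E (7): add — endpoints in different components.
C—E (11): add — endpoints in different components.
A—B (12): add — endpoints in different components.
A—D (13): add — endpoints in different components.
Every non-tree edge has weight strictly greater than the heaviest edge on the tree path between its endpoints, so the MST is unique.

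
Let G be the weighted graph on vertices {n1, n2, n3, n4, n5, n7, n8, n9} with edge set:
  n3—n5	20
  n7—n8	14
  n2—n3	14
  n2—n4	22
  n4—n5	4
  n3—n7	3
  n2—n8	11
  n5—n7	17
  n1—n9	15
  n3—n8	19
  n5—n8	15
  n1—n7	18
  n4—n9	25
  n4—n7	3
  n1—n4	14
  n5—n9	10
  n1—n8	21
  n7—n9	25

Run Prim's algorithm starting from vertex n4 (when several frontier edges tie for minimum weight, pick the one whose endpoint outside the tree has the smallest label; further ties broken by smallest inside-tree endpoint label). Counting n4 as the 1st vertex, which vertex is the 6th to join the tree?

Prim's algorithm from n4:
Step 1: cheapest edge leaving the tree is n4—n7 (3); add n7.
Step 2: cheapest edge leaving the tree is n3—n7 (3); add n3.
Step 3: cheapest edge leaving the tree is n4—n5 (4); add n5.
Step 4: cheapest edge leaving the tree is n5—n9 (10); add n9.
Step 5: cheapest edge leaving the tree is n1—n4 (14); add n1.
Step 6: cheapest edge leaving the tree is n2—n3 (14); add n2.
Step 7: cheapest edge leaving the tree is n2—n8 (11); add n8.
Vertex order: n4, n7, n3, n5, n9, n1, n2, n8. The 6th vertex is n1.

n1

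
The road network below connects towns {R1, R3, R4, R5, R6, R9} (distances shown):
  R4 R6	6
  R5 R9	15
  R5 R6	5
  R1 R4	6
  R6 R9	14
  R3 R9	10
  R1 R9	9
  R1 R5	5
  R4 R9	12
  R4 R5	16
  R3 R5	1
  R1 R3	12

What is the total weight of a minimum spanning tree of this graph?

26

Kruskal's algorithm — process edges by increasing weight (ties by edge label):
R3 R5 (1): add. Components now {R9} {R6} {R3,R5} {R1} {R4}
R1 R5 (5): add. Components now {R9} {R6} {R1,R3,R5} {R4}
R5 R6 (5): add. Components now {R9} {R1,R3,R5,R6} {R4}
R1 R4 (6): add. Components now {R9} {R1,R3,R4,R5,R6}
R4 R6 (6): skip — R6 and R4 already connected.
R1 R9 (9): add. Components now {R1,R3,R4,R5,R6,R9}
MST edges: R3 R5, R1 R5, R5 R6, R1 R4, R1 R9; total weight 1+5+5+6+9 = 26.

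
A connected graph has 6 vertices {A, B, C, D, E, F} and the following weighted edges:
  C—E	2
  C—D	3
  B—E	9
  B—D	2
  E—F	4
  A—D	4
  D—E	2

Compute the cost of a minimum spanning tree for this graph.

14

Sort edges by weight, then run Kruskal:
B—D (2): add. Components now {A} {B,D} {C} {E} {F}
C—E (2): add. Components now {A} {B,D} {C,E} {F}
D—E (2): add. Components now {A} {B,C,D,E} {F}
C—D (3): skip — C and D already connected.
A—D (4): add. Components now {A,B,C,D,E} {F}
E—F (4): add. Components now {A,B,C,D,E,F}
MST edges: B—D, C—E, D—E, A—D, E—F; total weight 2+2+2+4+4 = 14.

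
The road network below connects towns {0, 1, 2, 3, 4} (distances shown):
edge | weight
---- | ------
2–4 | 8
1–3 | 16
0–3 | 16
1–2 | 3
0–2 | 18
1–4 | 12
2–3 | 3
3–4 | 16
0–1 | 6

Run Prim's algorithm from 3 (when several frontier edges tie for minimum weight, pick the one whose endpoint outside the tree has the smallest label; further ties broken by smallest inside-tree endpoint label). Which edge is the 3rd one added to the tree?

Grow the tree from 3 using Prim:
Step 1: frontier [2–3 3, 0–3 16, 1–3 16, 3–4 16] → take 2–3 (3); add 2.
Step 2: frontier [1–2 3, 2–4 8, 0–2 18, 0–3 16, 1–3 16, 3–4 16] → take 1–2 (3); add 1.
Step 3: frontier [0–1 6, 1–4 12, 2–4 8, 0–2 18, 0–3 16, 3–4 16] → take 0–1 (6); add 0.
Step 4: frontier [1–4 12, 2–4 8, 3–4 16] → take 2–4 (8); add 4.
The 3rd edge added is 0–1.

0-1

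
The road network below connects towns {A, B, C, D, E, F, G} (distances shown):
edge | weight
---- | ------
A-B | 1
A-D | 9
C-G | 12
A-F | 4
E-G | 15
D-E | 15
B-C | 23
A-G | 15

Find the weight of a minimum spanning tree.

Sort edges by weight, then run Kruskal:
A-B (1): add. Components now {A,B} {C} {D} {E} {F} {G}
A-F (4): add. Components now {A,B,F} {C} {D} {E} {G}
A-D (9): add. Components now {A,B,D,F} {C} {E} {G}
C-G (12): add. Components now {A,B,D,F} {C,G} {E}
A-G (15): add. Components now {A,B,C,D,F,G} {E}
D-E (15): add. Components now {A,B,C,D,E,F,G}
MST edges: A-B, A-F, A-D, C-G, A-G, D-E; total weight 1+4+9+12+15+15 = 56.

56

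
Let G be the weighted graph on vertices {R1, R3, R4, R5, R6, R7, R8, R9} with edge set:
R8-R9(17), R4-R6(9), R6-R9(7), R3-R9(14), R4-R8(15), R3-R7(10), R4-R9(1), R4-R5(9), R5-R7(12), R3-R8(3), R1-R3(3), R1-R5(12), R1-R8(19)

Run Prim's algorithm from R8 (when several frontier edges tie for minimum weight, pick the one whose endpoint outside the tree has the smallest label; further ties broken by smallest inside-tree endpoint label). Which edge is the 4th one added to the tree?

Prim, starting at R8.
Step 1: cheapest edge leaving the tree is R3-R8 (3); add R3.
Step 2: cheapest edge leaving the tree is R1-R3 (3); add R1.
Step 3: cheapest edge leaving the tree is R3-R7 (10); add R7.
Step 4: cheapest edge leaving the tree is R1-R5 (12); add R5.
Step 5: cheapest edge leaving the tree is R4-R5 (9); add R4.
Step 6: cheapest edge leaving the tree is R4-R9 (1); add R9.
Step 7: cheapest edge leaving the tree is R6-R9 (7); add R6.
The 4th edge added is R1-R5.

R1-R5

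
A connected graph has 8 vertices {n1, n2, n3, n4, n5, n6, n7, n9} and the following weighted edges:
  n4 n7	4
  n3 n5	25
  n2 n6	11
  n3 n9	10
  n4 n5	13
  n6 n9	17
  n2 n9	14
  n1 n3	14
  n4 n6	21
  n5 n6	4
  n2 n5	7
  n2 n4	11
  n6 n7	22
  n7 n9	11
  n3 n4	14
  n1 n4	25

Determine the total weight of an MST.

Sort edges by weight, then run Kruskal:
n4 n7 (4): add — endpoints in different components.
n5 n6 (4): add — endpoints in different components.
n2 n5 (7): add — endpoints in different components.
n3 n9 (10): add — endpoints in different components.
n2 n4 (11): add — endpoints in different components.
n2 n6 (11): skip — n2 and n6 already connected.
n7 n9 (11): add — endpoints in different components.
n4 n5 (13): skip — n4 and n5 already connected.
n1 n3 (14): add — endpoints in different components.
MST edges: n4 n7, n5 n6, n2 n5, n3 n9, n2 n4, n7 n9, n1 n3; total weight 4+4+7+10+11+11+14 = 61.

61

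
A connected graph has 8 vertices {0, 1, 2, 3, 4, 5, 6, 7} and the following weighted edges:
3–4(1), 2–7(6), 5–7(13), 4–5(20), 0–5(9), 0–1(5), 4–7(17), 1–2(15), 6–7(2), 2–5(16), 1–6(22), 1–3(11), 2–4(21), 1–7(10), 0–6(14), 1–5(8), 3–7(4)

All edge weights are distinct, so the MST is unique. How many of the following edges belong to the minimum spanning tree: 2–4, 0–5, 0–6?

Kruskal: consider edges lightest-first.
3–4 (1): add — endpoints in different components.
6–7 (2): add — endpoints in different components.
3–7 (4): add — endpoints in different components.
0–1 (5): add — endpoints in different components.
2–7 (6): add — endpoints in different components.
1–5 (8): add — endpoints in different components.
0–5 (9): skip — 0 and 5 already connected.
1–7 (10): add — endpoints in different components.
MST edge set: {3–4, 6–7, 3–7, 0–1, 2–7, 1–5, 1–7}.
Of the listed edges, {} are in the MST → 0.

0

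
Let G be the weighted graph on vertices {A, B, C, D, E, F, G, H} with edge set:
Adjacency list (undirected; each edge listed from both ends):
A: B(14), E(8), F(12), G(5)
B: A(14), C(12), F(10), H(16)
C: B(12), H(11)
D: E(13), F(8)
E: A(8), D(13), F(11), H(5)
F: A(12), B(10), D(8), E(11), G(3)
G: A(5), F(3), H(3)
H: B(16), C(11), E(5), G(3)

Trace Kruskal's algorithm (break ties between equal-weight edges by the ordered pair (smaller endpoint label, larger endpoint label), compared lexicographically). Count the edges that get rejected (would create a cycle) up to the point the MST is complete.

Sort edges by weight, then run Kruskal:
F G (3): add — endpoints in different components.
G H (3): add — endpoints in different components.
A G (5): add — endpoints in different components.
E H (5): add — endpoints in different components.
A E (8): skip — A and E already connected.
D F (8): add — endpoints in different components.
B F (10): add — endpoints in different components.
C H (11): add — endpoints in different components.
Edges rejected before the tree was complete: 1.

1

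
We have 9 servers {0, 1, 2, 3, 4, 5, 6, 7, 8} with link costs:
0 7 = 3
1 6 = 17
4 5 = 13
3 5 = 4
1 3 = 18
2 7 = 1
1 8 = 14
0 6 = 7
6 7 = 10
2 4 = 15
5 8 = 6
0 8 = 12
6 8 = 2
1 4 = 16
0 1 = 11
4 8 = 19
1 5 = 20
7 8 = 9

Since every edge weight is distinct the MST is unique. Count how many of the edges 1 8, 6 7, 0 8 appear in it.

0

Kruskal: consider edges lightest-first.
2 7 (1): add — endpoints in different components.
6 8 (2): add — endpoints in different components.
0 7 (3): add — endpoints in different components.
3 5 (4): add — endpoints in different components.
5 8 (6): add — endpoints in different components.
0 6 (7): add — endpoints in different components.
7 8 (9): skip — 7 and 8 already connected.
6 7 (10): skip — 6 and 7 already connected.
0 1 (11): add — endpoints in different components.
0 8 (12): skip — 0 and 8 already connected.
4 5 (13): add — endpoints in different components.
MST edge set: {2 7, 6 8, 0 7, 3 5, 5 8, 0 6, 0 1, 4 5}.
Of the listed edges, {} are in the MST → 0.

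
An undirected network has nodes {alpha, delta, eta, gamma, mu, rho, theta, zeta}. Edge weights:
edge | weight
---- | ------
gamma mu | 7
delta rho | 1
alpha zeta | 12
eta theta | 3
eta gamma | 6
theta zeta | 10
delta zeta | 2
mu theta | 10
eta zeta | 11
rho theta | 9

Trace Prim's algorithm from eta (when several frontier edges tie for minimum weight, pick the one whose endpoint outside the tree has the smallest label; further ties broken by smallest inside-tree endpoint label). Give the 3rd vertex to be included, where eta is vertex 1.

Grow the tree from eta using Prim:
Step 1: frontier [eta theta 3, eta gamma 6, eta zeta 11] → take eta theta (3); add theta.
Step 2: frontier [eta gamma 6, eta zeta 11, rho theta 9, mu theta 10, theta zeta 10] → take eta gamma (6); add gamma.
Step 3: frontier [eta zeta 11, gamma mu 7, rho theta 9, mu theta 10, theta zeta 10] → take gamma mu (7); add mu.
Step 4: frontier [eta zeta 11, rho theta 9, theta zeta 10] → take rho theta (9); add rho.
Step 5: frontier [eta zeta 11, delta rho 1, theta zeta 10] → take delta rho (1); add delta.
Step 6: frontier [delta zeta 2, eta zeta 11, theta zeta 10] → take delta zeta (2); add zeta.
Step 7: frontier [alpha zeta 12] → take alpha zeta (12); add alpha.
Vertex order: eta, theta, gamma, mu, rho, delta, zeta, alpha. The 3rd vertex is gamma.

gamma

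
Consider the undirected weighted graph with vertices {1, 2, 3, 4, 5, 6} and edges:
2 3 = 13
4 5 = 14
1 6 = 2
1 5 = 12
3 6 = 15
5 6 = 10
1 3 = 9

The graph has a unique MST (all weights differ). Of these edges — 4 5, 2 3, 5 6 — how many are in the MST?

3

Kruskal's algorithm — process edges by increasing weight (ties by edge label):
1 6 (2): add — endpoints in different components.
1 3 (9): add — endpoints in different components.
5 6 (10): add — endpoints in different components.
1 5 (12): skip — 1 and 5 already connected.
2 3 (13): add — endpoints in different components.
4 5 (14): add — endpoints in different components.
MST edge set: {1 6, 1 3, 5 6, 2 3, 4 5}.
Of the listed edges, {4 5, 2 3, 5 6} are in the MST → 3.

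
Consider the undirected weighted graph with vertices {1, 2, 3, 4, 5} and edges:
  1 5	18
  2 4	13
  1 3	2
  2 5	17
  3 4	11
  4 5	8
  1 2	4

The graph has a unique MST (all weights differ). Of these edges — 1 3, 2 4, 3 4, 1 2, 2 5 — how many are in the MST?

3

Kruskal: consider edges lightest-first.
1 3 (2): add — endpoints in different components.
1 2 (4): add — endpoints in different components.
4 5 (8): add — endpoints in different components.
3 4 (11): add — endpoints in different components.
MST edge set: {1 3, 1 2, 4 5, 3 4}.
Of the listed edges, {1 3, 3 4, 1 2} are in the MST → 3.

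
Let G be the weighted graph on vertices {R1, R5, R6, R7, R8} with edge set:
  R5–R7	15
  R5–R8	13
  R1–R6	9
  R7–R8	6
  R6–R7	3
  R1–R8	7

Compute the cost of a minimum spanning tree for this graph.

29

Grow the tree from R7 using Prim:
Step 1: frontier [R6–R7 3, R7–R8 6, R5–R7 15] → take R6–R7 (3); add R6.
Step 2: frontier [R1–R6 9, R7–R8 6, R5–R7 15] → take R7–R8 (6); add R8.
Step 3: frontier [R1–R6 9, R5–R7 15, R1–R8 7, R5–R8 13] → take R1–R8 (7); add R1.
Step 4: frontier [R5–R7 15, R5–R8 13] → take R5–R8 (13); add R5.
MST edges: R6–R7, R7–R8, R1–R8, R5–R8; total weight 3+6+7+13 = 29.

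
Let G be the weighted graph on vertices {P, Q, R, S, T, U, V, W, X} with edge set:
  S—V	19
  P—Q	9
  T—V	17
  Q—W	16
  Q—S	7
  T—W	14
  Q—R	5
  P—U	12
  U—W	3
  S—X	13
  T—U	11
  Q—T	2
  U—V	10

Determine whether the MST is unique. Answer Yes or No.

Yes

Sort edges by weight, then run Kruskal:
Q—T (2): add — endpoints in different components.
U—W (3): add — endpoints in different components.
Q—R (5): add — endpoints in different components.
Q—S (7): add — endpoints in different components.
P—Q (9): add — endpoints in different components.
U—V (10): add — endpoints in different components.
T—U (11): add — endpoints in different components.
P—U (12): skip — U and P already connected.
S—X (13): add — endpoints in different components.
Every non-tree edge has weight strictly greater than the heaviest edge on the tree path between its endpoints, so the MST is unique.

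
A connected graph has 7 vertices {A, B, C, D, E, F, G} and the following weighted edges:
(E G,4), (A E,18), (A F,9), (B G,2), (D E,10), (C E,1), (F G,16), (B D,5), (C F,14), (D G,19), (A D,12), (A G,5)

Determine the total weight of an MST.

Sort edges by weight, then run Kruskal:
C E (1): add — endpoints in different components.
B G (2): add — endpoints in different components.
E G (4): add — endpoints in different components.
A G (5): add — endpoints in different components.
B D (5): add — endpoints in different components.
A F (9): add — endpoints in different components.
MST edges: C E, B G, E G, A G, B D, A F; total weight 1+2+4+5+5+9 = 26.

26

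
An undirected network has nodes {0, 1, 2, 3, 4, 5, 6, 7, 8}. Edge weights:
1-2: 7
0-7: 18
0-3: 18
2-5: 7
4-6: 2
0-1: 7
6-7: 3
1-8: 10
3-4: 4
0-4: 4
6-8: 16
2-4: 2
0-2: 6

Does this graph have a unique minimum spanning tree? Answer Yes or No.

Kruskal's algorithm — process edges by increasing weight (ties by edge label):
2-4 (2): add — endpoints in different components.
4-6 (2): add — endpoints in different components.
6-7 (3): add — endpoints in different components.
0-4 (4): add — endpoints in different components.
3-4 (4): add — endpoints in different components.
0-2 (6): skip — 0 and 2 already connected.
0-1 (7): add — endpoints in different components.
1-2 (7): skip — 1 and 2 already connected.
2-5 (7): add — endpoints in different components.
1-8 (10): add — endpoints in different components.
Non-tree edge 1-2 has weight 7, equal to the heaviest edge on its tree cycle — swapping gives another MST of the same weight. Not unique.

No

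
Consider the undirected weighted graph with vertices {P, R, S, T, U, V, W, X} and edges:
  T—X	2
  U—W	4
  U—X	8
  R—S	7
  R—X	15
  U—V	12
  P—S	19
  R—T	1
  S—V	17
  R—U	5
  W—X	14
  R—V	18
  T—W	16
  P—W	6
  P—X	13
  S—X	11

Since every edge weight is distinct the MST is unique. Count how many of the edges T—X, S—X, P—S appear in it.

1

Kruskal's algorithm — process edges by increasing weight (ties by edge label):
R—T (1): add — endpoints in different components.
T—X (2): add — endpoints in different components.
U—W (4): add — endpoints in different components.
R—U (5): add — endpoints in different components.
P—W (6): add — endpoints in different components.
R—S (7): add — endpoints in different components.
U—X (8): skip — X and U already connected.
S—X (11): skip — S and X already connected.
U—V (12): add — endpoints in different components.
MST edge set: {R—T, T—X, U—W, R—U, P—W, R—S, U—V}.
Of the listed edges, {T—X} are in the MST → 1.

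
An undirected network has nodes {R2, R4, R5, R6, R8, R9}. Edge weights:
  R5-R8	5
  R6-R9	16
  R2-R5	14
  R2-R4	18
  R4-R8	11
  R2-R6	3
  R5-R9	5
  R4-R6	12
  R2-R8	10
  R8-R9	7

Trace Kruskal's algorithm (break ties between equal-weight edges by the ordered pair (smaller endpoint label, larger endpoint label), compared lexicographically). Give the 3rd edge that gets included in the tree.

R5-R9

Kruskal: consider edges lightest-first.
R2-R6 (3): add — endpoints in different components.
R5-R8 (5): add — endpoints in different components.
R5-R9 (5): add — endpoints in different components.
R8-R9 (7): skip — R8 and R9 already connected.
R2-R8 (10): add — endpoints in different components.
R4-R8 (11): add — endpoints in different components.
The 3rd edge added is R5-R9.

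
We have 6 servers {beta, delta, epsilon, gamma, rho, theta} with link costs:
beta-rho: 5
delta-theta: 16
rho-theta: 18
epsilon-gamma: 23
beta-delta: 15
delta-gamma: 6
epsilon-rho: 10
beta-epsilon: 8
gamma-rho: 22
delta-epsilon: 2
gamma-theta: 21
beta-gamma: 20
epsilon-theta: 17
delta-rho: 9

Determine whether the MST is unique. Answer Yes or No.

Kruskal: consider edges lightest-first.
delta-epsilon (2): add. Components now {delta,epsilon} {beta} {theta} {gamma} {rho}
beta-rho (5): add. Components now {delta,epsilon} {beta,rho} {theta} {gamma}
delta-gamma (6): add. Components now {delta,epsilon,gamma} {beta,rho} {theta}
beta-epsilon (8): add. Components now {beta,delta,epsilon,gamma,rho} {theta}
delta-rho (9): skip — delta and rho already connected.
epsilon-rho (10): skip — epsilon and rho already connected.
beta-delta (15): skip — delta and beta already connected.
delta-theta (16): add. Components now {beta,delta,epsilon,gamma,rho,theta}
Every non-tree edge has weight strictly greater than the heaviest edge on the tree path between its endpoints, so the MST is unique.

Yes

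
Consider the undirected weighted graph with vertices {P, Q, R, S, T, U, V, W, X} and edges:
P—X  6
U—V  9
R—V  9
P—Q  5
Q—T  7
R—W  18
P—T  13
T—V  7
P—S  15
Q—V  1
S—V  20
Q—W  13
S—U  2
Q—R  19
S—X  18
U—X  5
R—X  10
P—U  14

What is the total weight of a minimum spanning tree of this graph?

Prim, starting at Q.
Step 1: cheapest edge leaving the tree is Q—V (1); add V.
Step 2: cheapest edge leaving the tree is P—Q (5); add P.
Step 3: cheapest edge leaving the tree is P—X (6); add X.
Step 4: cheapest edge leaving the tree is U—X (5); add U.
Step 5: cheapest edge leaving the tree is S—U (2); add S.
Step 6: cheapest edge leaving the tree is Q—T (7); add T.
Step 7: cheapest edge leaving the tree is R—V (9); add R.
Step 8: cheapest edge leaving the tree is Q—W (13); add W.
MST edges: Q—V, P—Q, P—X, U—X, S—U, Q—T, R—V, Q—W; total weight 1+5+6+5+2+7+9+13 = 48.

48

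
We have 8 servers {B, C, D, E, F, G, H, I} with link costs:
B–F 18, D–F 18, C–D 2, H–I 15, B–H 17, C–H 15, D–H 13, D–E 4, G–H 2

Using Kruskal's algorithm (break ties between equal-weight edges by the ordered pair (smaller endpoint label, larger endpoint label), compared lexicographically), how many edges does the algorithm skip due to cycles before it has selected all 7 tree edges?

Sort edges by weight, then run Kruskal:
C–D (2): add — endpoints in different components.
G–H (2): add — endpoints in different components.
D–E (4): add — endpoints in different components.
D–H (13): add — endpoints in different components.
C–H (15): skip — C and H already connected.
H–I (15): add — endpoints in different components.
B–H (17): add — endpoints in different components.
B–F (18): add — endpoints in different components.
Edges rejected before the tree was complete: 1.

1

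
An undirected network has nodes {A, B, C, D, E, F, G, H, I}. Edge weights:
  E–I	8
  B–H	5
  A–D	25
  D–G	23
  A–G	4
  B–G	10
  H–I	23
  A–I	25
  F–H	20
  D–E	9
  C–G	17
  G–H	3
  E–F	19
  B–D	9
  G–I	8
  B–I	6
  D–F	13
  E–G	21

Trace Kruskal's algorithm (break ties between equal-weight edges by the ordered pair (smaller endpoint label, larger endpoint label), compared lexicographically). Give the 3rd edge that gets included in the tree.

Kruskal's algorithm — process edges by increasing weight (ties by edge label):
G–H (3): add — endpoints in different components.
A–G (4): add — endpoints in different components.
B–H (5): add — endpoints in different components.
B–I (6): add — endpoints in different components.
E–I (8): add — endpoints in different components.
G–I (8): skip — G and I already connected.
B–D (9): add — endpoints in different components.
D–E (9): skip — D and E already connected.
B–G (10): skip — B and G already connected.
D–F (13): add — endpoints in different components.
C–G (17): add — endpoints in different components.
The 3rd edge added is B–H.

B-H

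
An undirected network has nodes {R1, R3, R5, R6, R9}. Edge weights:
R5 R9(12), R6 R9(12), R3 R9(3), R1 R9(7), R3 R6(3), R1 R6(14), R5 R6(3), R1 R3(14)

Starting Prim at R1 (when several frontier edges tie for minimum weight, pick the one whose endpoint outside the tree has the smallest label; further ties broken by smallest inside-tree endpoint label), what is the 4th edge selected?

R5-R6

Prim's algorithm from R1:
Step 1: frontier [R1 R9 7, R1 R3 14, R1 R6 14] → take R1 R9 (7); add R9.
Step 2: frontier [R1 R3 14, R1 R6 14, R3 R9 3, R5 R9 12, R6 R9 12] → take R3 R9 (3); add R3.
Step 3: frontier [R1 R6 14, R3 R6 3, R5 R9 12, R6 R9 12] → take R3 R6 (3); add R6.
Step 4: frontier [R5 R6 3, R5 R9 12] → take R5 R6 (3); add R5.
The 4th edge added is R5 R6.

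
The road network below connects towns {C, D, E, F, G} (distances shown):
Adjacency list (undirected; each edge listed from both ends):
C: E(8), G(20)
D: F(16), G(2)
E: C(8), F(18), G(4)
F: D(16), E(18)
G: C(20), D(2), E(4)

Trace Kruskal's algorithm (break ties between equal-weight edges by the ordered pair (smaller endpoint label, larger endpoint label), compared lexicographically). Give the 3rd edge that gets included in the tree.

Sort edges by weight, then run Kruskal:
D–G (2): add. Components now {C} {D,G} {E} {F}
E–G (4): add. Components now {C} {D,E,G} {F}
C–E (8): add. Components now {C,D,E,G} {F}
D–F (16): add. Components now {C,D,E,F,G}
The 3rd edge added is C–E.

C-E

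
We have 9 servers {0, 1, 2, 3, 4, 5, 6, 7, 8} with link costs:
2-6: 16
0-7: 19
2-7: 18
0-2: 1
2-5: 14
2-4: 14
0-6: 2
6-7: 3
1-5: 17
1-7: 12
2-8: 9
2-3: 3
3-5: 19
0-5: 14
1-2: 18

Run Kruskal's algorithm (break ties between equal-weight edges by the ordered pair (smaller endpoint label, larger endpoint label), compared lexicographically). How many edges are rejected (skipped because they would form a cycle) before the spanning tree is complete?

0

Kruskal: consider edges lightest-first.
0-2 (1): add — endpoints in different components.
0-6 (2): add — endpoints in different components.
2-3 (3): add — endpoints in different components.
6-7 (3): add — endpoints in different components.
2-8 (9): add — endpoints in different components.
1-7 (12): add — endpoints in different components.
0-5 (14): add — endpoints in different components.
2-4 (14): add — endpoints in different components.
Edges rejected before the tree was complete: 0.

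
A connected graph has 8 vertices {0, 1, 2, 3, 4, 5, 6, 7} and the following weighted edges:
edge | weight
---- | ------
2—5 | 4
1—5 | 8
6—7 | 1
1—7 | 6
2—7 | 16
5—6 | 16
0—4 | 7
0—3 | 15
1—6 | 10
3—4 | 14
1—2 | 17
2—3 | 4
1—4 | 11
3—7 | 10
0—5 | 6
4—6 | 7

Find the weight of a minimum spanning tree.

Kruskal: consider edges lightest-first.
6—7 (1): add — endpoints in different components.
2—3 (4): add — endpoints in different components.
2—5 (4): add — endpoints in different components.
0—5 (6): add — endpoints in different components.
1—7 (6): add — endpoints in different components.
0—4 (7): add — endpoints in different components.
4—6 (7): add — endpoints in different components.
MST edges: 6—7, 2—3, 2—5, 0—5, 1—7, 0—4, 4—6; total weight 1+4+4+6+6+7+7 = 35.

35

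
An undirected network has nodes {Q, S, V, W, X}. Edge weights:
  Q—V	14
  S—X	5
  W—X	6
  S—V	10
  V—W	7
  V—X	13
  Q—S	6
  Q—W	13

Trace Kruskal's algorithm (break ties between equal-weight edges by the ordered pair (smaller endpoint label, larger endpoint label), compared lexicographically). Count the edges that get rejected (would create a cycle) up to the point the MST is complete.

Kruskal: consider edges lightest-first.
S—X (5): add — endpoints in different components.
Q—S (6): add — endpoints in different components.
W—X (6): add — endpoints in different components.
V—W (7): add — endpoints in different components.
Edges rejected before the tree was complete: 0.

0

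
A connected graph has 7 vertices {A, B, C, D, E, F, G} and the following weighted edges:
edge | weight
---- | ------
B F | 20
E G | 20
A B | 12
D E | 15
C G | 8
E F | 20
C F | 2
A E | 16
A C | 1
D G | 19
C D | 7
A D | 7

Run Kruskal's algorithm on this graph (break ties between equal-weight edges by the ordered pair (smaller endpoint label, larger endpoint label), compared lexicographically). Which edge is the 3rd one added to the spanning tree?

Kruskal's algorithm — process edges by increasing weight (ties by edge label):
A C (1): add. Components now {A,C} {B} {D} {E} {F} {G}
C F (2): add. Components now {A,C,F} {B} {D} {E} {G}
A D (7): add. Components now {A,C,D,F} {B} {E} {G}
C D (7): skip — C and D already connected.
C G (8): add. Components now {A,C,D,F,G} {B} {E}
A B (12): add. Components now {A,B,C,D,F,G} {E}
D E (15): add. Components now {A,B,C,D,E,F,G}
The 3rd edge added is A D.

A-D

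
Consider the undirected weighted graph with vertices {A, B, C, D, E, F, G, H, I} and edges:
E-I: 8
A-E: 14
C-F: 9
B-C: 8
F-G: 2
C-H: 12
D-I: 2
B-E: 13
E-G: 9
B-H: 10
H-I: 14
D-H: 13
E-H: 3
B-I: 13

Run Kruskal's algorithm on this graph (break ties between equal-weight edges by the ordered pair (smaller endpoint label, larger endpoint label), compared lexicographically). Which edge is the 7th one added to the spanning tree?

E-G

Kruskal's algorithm — process edges by increasing weight (ties by edge label):
D-I (2): add — endpoints in different components.
F-G (2): add — endpoints in different components.
E-H (3): add — endpoints in different components.
B-C (8): add — endpoints in different components.
E-I (8): add — endpoints in different components.
C-F (9): add — endpoints in different components.
E-G (9): add — endpoints in different components.
B-H (10): skip — B and H already connected.
C-H (12): skip — C and H already connected.
B-E (13): skip — B and E already connected.
B-I (13): skip — B and I already connected.
D-H (13): skip — D and H already connected.
A-E (14): add — endpoints in different components.
The 7th edge added is E-G.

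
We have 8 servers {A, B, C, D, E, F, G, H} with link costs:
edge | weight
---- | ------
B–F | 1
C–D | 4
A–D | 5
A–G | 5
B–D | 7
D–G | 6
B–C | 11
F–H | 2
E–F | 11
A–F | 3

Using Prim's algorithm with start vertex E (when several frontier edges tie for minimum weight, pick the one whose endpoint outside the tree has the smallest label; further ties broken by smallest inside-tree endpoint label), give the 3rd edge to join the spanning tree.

Prim, starting at E.
Step 1: frontier [E–F 11] → take E–F (11); add F.
Step 2: frontier [B–F 1, F–H 2, A–F 3] → take B–F (1); add B.
Step 3: frontier [B–D 7, B–C 11, F–H 2, A–F 3] → take F–H (2); add H.
Step 4: frontier [B–D 7, B–C 11, A–F 3] → take A–F (3); add A.
Step 5: frontier [A–D 5, A–G 5, B–D 7, B–C 11] → take A–D (5); add D.
Step 6: frontier [A–G 5, B–C 11, C–D 4, D–G 6] → take C–D (4); add C.
Step 7: frontier [A–G 5, D–G 6] → take A–G (5); add G.
The 3rd edge added is F–H.

F-H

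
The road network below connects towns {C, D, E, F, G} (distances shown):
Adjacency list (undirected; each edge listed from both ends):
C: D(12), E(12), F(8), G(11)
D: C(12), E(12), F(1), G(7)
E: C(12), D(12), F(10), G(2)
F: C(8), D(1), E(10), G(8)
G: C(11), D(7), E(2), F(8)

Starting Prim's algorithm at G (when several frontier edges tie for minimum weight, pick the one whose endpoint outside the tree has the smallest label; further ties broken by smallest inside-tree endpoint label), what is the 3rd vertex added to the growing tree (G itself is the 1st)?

Grow the tree from G using Prim:
Step 1: cheapest edge leaving the tree is E–G (2); add E.
Step 2: cheapest edge leaving the tree is D–G (7); add D.
Step 3: cheapest edge leaving the tree is D–F (1); add F.
Step 4: cheapest edge leaving the tree is C–F (8); add C.
Vertex order: G, E, D, F, C. The 3rd vertex is D.

D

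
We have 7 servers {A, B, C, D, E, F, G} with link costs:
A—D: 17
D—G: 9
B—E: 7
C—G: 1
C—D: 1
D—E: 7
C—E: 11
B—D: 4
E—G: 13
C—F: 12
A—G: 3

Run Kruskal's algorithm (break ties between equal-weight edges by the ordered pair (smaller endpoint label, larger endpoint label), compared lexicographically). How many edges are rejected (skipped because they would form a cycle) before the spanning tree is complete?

3

Kruskal: consider edges lightest-first.
C—D (1): add. Components now {A} {B} {C,D} {E} {F} {G}
C—G (1): add. Components now {A} {B} {C,D,G} {E} {F}
A—G (3): add. Components now {A,C,D,G} {B} {E} {F}
B—D (4): add. Components now {A,B,C,D,G} {E} {F}
B—E (7): add. Components now {A,B,C,D,E,G} {F}
D—E (7): skip — D and E already connected.
D—G (9): skip — D and G already connected.
C—E (11): skip — C and E already connected.
C—F (12): add. Components now {A,B,C,D,E,F,G}
Edges rejected before the tree was complete: 3.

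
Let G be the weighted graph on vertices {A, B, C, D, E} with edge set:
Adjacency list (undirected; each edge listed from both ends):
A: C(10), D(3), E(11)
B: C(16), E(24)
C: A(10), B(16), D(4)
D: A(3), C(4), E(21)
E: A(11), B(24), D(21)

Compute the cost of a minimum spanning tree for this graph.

Prim, starting at B.
Step 1: cheapest edge leaving the tree is B-C (16); add C.
Step 2: cheapest edge leaving the tree is C-D (4); add D.
Step 3: cheapest edge leaving the tree is A-D (3); add A.
Step 4: cheapest edge leaving the tree is A-E (11); add E.
MST edges: B-C, C-D, A-D, A-E; total weight 16+4+3+11 = 34.

34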